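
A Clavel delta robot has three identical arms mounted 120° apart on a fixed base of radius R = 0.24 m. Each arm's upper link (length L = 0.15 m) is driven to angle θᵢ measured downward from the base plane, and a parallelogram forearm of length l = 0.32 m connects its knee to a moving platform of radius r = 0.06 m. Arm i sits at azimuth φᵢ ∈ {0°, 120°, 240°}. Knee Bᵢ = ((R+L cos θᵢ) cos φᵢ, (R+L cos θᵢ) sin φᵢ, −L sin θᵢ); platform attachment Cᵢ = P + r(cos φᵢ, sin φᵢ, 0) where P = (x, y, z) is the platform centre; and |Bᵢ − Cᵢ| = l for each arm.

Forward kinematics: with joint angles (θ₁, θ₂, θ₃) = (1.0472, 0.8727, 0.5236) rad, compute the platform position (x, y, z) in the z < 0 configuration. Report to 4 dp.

arm 1 at φ=0.0°: (R−r)+L cos θ1 = 0.2550;  centre 1 = (0.2550, 0.0000, -0.1299)
centre 2 = (0.2764·cos120.0°, 0.2764·sin120.0°, -0.1149) = (-0.1382, 0.2394, -0.1149)
arm 3 at φ=240.0°: (R−r)+L cos θ3 = 0.3099;  centre 3 = (-0.1550, -0.2684, -0.0750)
subtract pairs → two planes through P
[-0.7864 0.4788 0.0300]·P = 0.0077;  [-0.8199 -0.5368 0.1098]·P = 0.0198
det = 0.8147;  x = -0.0167+0.0843z,  y = -0.0113+0.0758z
into |P−centre ₁|² = l²: 1.0129z² + 0.2123z + -0.0116 = 0;  Δ = 0.0920;  z = -0.2545 or 0.0449 → z<0 root = -0.2545
x = -0.0381, y = -0.0306

(-0.0381, -0.0306, -0.2545)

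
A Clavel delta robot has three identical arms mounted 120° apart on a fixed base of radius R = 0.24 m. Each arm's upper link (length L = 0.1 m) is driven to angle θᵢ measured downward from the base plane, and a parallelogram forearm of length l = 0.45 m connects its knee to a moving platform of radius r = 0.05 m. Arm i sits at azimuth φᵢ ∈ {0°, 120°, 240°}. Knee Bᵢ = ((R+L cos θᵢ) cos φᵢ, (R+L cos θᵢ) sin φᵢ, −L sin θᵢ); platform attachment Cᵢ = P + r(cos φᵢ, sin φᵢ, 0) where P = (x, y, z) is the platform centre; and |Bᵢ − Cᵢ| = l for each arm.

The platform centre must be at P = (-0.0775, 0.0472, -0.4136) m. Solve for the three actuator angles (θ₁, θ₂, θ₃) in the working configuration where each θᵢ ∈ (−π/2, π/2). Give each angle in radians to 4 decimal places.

φ1=0.0° → target in arm frame (-0.0775, 0.0472)
  A cos θ + B sin θ = C:  0.2675·cos θ + -0.4136·sin θ = -0.2617
  θ1 = atan2(B,A) + arccos(C/0.4926) = 1.1343
arm 2 (φ=120.0°): x'=0.0796, y'=0.0435
  e−x'=0.1104;  (l²−L²−(e−x')²−y'²−z²)/2L = 0.0368
  √(A²+B²)=0.4281;  θ2 = -1.3100+1.4847 ≈ 0.1747
rotate P by −φ3: (-0.0021, -0.0907, -0.4136)
  A cos θ + B sin θ = C:  0.1921·cos θ + -0.4136·sin θ = -0.1185
  γ=atan2(-0.4136,0.1921)=-1.1359;  ψ=arccos(-0.2599)=1.8337;  θ3=γ+ψ≈0.6978

θ₁ = 1.1343, θ₂ = 0.1747, θ₃ = 0.6978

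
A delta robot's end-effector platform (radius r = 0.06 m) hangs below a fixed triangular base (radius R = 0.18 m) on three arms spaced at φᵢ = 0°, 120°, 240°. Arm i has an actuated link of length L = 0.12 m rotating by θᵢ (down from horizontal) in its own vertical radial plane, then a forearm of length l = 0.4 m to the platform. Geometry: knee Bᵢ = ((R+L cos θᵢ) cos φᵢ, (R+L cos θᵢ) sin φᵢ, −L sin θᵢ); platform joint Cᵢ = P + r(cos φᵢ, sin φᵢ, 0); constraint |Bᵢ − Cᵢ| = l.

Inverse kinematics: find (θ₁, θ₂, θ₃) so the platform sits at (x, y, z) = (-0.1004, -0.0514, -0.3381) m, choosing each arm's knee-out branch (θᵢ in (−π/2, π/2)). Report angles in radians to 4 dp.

θ₁ = 0.7849, θ₂ = 0.2614, θ₃ = -0.2622

rotate P by −φ1: (-0.1004, -0.0514, -0.3381)
  A cos θ + B sin θ = C:  0.2204·cos θ + -0.3381·sin θ = -0.0830
  √(A²+B²)=0.4036;  θ1 = -0.9931+1.7780 ≈ 0.7849
arm 2 (φ=120.0°): x'=0.0057, y'=0.1126
  A=0.1143, B=-0.3381, C=(l²−L²−A²−y'²−z²)/(2L)=0.0230
  γ=atan2(-0.3381,0.1143)=-1.2448;  ψ=arccos(0.0646)=1.5062;  θ2=γ+ψ≈0.2614
φ3=240.0° → target in arm frame (0.0947, -0.0612)
  A=0.0253, B=-0.3381, C=(l²−L²−A²−y'²−z²)/(2L)=0.1121
  θ3 = atan2(B,A) + arccos(C/0.3390) = -0.2622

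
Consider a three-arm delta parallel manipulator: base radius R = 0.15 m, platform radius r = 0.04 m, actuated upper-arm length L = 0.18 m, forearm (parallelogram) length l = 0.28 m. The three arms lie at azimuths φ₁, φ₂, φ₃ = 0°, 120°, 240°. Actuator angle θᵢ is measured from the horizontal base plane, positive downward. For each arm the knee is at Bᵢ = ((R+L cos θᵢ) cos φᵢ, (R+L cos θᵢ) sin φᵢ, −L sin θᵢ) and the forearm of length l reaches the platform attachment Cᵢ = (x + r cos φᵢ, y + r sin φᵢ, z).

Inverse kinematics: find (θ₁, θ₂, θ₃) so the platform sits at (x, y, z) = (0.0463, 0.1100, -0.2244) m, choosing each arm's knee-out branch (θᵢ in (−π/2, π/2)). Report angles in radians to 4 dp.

θ₁ = 0.5234, θ₂ = 0.3493, θ₃ = 1.3090

φ1=0.0° → target in arm frame (0.0463, 0.1100)
  e−x'=0.0637;  (l²−L²−(e−x')²−y'²−z²)/2L = -0.0570
  θ1 = atan2(B,A) + arccos(C/0.2333) = 0.5234
arm 2 (φ=120.0°): x'=0.0721, y'=-0.0951
  A=0.0379, B=-0.2244, C=(l²−L²−A²−y'²−z²)/(2L)=-0.0412
  √(A²+B²)=0.2276;  θ2 = -1.4035+1.7529 ≈ 0.3493
rotate P by −φ3: (-0.1184, -0.0149, -0.2244)
  A cos θ + B sin θ = C:  0.2284·cos θ + -0.2244·sin θ = -0.1576
  γ=atan2(-0.2244,0.2284)=-0.7765;  ψ=arccos(-0.4923)=2.0855;  θ3=γ+ψ≈1.3090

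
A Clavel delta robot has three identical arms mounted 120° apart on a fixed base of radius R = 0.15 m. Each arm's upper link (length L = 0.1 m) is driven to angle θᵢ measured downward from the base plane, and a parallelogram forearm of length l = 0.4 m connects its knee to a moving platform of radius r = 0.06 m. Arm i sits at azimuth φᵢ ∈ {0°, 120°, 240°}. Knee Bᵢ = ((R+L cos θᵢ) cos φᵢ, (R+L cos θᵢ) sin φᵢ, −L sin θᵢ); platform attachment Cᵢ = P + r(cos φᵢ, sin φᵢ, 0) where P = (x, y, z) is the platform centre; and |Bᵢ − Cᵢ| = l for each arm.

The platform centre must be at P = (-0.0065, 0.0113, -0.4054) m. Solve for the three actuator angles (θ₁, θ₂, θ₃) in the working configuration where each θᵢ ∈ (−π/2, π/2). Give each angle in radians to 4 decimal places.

rotate P by −φ1: (-0.0065, 0.0113, -0.4054)
  A cos θ + B sin θ = C:  0.0965·cos θ + -0.4054·sin θ = -0.1189
  √(A²+B²)=0.4167;  θ1 = -1.3371+1.8602 ≈ 0.5231
rotate P by −φ2: (0.0130, 0.0000, -0.4054)
  e−x'=0.0770;  (l²−L²−(e−x')²−y'²−z²)/2L = -0.1014
  γ=atan2(-0.4054,0.0770)=-1.3832;  ψ=arccos(-0.2456)=1.8190;  θ2=γ+ψ≈0.4358
arm 3 (φ=240.0°): x'=-0.0065, y'=-0.0113
  A=0.0965, B=-0.4054, C=(l²−L²−A²−y'²−z²)/(2L)=-0.1190
  θ3 = atan2(B,A) + arccos(C/0.4167) = 0.5233

θ₁ = 0.5231, θ₂ = 0.4358, θ₃ = 0.5233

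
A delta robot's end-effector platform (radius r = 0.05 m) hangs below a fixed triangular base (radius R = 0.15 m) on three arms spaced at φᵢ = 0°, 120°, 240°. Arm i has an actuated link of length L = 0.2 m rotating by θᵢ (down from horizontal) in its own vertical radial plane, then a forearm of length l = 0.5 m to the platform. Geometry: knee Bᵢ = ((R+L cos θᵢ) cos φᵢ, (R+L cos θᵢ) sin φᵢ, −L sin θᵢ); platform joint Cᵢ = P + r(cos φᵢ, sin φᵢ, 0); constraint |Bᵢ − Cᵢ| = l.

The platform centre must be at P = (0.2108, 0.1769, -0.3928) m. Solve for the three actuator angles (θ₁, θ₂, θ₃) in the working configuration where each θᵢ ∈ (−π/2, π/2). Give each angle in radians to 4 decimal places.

φ1=0.0° → target in arm frame (0.2108, 0.1769)
  A cos θ + B sin θ = C:  -0.1108·cos θ + -0.3928·sin θ = 0.0303
  θ1 = atan2(B,A) + arccos(C/0.4081) = -0.3494
arm 2 (φ=120.0°): x'=0.0478, y'=-0.2710
  e−x'=0.0522;  (l²−L²−(e−x')²−y'²−z²)/2L = -0.0512
  θ2 = atan2(B,A) + arccos(C/0.3963) = 0.2616
arm 3 (φ=240.0°): x'=-0.2586, y'=0.0941
  A cos θ + B sin θ = C:  0.3586·cos θ + -0.3928·sin θ = -0.2044
  θ3 = atan2(B,A) + arccos(C/0.5319) = 1.1343

θ₁ = -0.3494, θ₂ = 0.2616, θ₃ = 1.1343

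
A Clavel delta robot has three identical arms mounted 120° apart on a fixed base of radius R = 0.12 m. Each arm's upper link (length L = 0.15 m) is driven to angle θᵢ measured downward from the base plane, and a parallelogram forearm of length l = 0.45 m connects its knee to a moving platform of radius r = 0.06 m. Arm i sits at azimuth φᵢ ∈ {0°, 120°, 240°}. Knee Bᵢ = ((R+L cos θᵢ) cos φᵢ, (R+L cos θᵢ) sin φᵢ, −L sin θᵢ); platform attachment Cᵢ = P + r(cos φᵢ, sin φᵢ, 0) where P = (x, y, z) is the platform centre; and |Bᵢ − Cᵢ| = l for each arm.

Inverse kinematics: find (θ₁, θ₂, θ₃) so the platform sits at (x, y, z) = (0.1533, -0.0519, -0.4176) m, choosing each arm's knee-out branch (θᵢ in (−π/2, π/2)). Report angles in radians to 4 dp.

θ₁ = -0.1747, θ₂ = 0.6980, θ₃ = 0.4361

arm 1 (φ=0.0°): x'=0.1533, y'=-0.0519
  A=-0.0933, B=-0.4176, C=(l²−L²−A²−y'²−z²)/(2L)=-0.0193
  θ1 = atan2(B,A) + arccos(C/0.4279) = -0.1747
rotate P by −φ2: (-0.1216, -0.1068, -0.4176)
  A cos θ + B sin θ = C:  0.1816·cos θ + -0.4176·sin θ = -0.1293
  θ2 = atan2(B,A) + arccos(C/0.4554) = 0.6980
arm 3 (φ=240.0°): x'=-0.0317, y'=0.1587
  e−x'=0.0917;  (l²−L²−(e−x')²−y'²−z²)/2L = -0.0933
  γ=atan2(-0.4176,0.0917)=-1.3546;  ψ=arccos(-0.2182)=1.7908;  θ3=γ+ψ≈0.4361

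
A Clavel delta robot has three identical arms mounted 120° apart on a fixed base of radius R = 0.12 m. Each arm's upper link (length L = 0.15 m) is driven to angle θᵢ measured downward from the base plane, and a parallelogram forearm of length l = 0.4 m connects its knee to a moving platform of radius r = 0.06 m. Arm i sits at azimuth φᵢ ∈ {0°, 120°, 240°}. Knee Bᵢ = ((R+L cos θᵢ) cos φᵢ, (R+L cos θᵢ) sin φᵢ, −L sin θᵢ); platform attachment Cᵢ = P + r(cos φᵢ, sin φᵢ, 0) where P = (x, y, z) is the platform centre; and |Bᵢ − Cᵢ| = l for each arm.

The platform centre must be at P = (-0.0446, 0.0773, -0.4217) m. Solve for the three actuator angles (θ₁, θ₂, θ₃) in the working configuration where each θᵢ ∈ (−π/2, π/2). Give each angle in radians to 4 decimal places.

θ₁ = 0.6978, θ₂ = 0.2615, θ₃ = 0.6980

φ1=0.0° → target in arm frame (-0.0446, 0.0773)
  A cos θ + B sin θ = C:  0.1046·cos θ + -0.4217·sin θ = -0.1908
  γ=atan2(-0.4217,0.1046)=-1.3277;  ψ=arccos(-0.4392)=2.0255;  θ1=γ+ψ≈0.6978
arm 2 (φ=120.0°): x'=0.0892, y'=0.0000
  A cos θ + B sin θ = C:  -0.0292·cos θ + -0.4217·sin θ = -0.1373
  θ2 = atan2(B,A) + arccos(C/0.4227) = 0.2615
φ3=240.0° → target in arm frame (-0.0446, -0.0773)
  e−x'=0.1046;  (l²−L²−(e−x')²−y'²−z²)/2L = -0.1908
  θ3 = atan2(B,A) + arccos(C/0.4345) = 0.6980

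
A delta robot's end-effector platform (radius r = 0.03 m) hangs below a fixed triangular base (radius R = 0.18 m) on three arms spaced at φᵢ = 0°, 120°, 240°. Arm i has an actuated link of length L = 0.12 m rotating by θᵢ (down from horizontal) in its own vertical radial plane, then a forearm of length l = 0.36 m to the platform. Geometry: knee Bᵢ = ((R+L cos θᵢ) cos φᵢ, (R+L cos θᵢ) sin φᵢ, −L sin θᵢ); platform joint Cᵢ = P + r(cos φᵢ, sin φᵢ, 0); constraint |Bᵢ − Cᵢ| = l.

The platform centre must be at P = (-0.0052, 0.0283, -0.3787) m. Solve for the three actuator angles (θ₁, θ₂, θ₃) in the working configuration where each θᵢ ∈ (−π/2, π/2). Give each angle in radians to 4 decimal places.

θ₁ = 0.9601, θ₂ = 0.7854, θ₃ = 1.0476

arm 1 (φ=0.0°): x'=-0.0052, y'=0.0283
  e−x'=0.1552;  (l²−L²−(e−x')²−y'²−z²)/2L = -0.2213
  √(A²+B²)=0.4093;  θ1 = -1.1819+2.1420 ≈ 0.9601
rotate P by −φ2: (0.0271, -0.0096, -0.3787)
  A cos θ + B sin θ = C:  0.1229·cos θ + -0.3787·sin θ = -0.1809
  √(A²+B²)=0.3981;  θ2 = -1.2570+2.0424 ≈ 0.7854
arm 3 (φ=240.0°): x'=-0.0219, y'=-0.0187
  A cos θ + B sin θ = C:  0.1719·cos θ + -0.3787·sin θ = -0.2421
  θ3 = atan2(B,A) + arccos(C/0.4159) = 1.0476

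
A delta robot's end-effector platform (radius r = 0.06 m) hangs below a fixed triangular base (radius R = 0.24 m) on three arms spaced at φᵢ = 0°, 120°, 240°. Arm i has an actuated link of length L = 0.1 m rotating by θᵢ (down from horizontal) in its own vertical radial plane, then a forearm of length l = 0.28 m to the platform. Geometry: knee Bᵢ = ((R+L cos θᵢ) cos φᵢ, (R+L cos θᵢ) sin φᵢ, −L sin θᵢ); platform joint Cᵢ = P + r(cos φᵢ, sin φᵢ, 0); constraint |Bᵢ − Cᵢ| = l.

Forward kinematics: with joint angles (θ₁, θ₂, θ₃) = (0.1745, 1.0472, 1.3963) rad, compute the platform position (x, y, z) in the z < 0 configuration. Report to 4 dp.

(0.0709, 0.0255, -0.2036)

φ1=0.0°: virtual centre (0.2785, 0.0000, -0.0174), radius l
centre 2 = (0.2300·cos120.0°, 0.2300·sin120.0°, -0.0866) = (-0.1150, 0.1992, -0.0866)
arm 3 at φ=240.0°: (R−r)+L cos θ3 = 0.1974;  centre 3 = (-0.0987, -0.1709, -0.0985)
|centre ₂|²−|centre ₁|² = -0.0175;  |centre ₃|²−|centre ₁|² = -0.0292
plane₁₂: -0.7870x+0.3984y+-0.1385z = -0.0175
Cramer: x(z) = 0.0309-0.1966z;  y(z) = 0.0172-0.0408z
into |P−centre ₁|² = l²: 1.0403z² + 0.1307z + -0.0165 = 0;  Δ = 0.0858;  z = -0.2036 or 0.0779 → z<0 root = -0.2036
x = 0.0709, y = 0.0255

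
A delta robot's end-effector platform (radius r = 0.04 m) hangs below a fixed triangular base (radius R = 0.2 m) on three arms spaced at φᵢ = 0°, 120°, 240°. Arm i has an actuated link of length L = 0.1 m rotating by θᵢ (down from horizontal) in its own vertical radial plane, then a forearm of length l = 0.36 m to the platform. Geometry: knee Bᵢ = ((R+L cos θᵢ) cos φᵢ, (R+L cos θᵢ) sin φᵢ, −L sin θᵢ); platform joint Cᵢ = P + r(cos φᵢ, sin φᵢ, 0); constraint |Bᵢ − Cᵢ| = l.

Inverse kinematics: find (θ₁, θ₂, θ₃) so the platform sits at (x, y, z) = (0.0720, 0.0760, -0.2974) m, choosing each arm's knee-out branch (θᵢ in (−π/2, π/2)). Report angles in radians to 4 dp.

rotate P by −φ1: (0.0720, 0.0760, -0.2974)
  A cos θ + B sin θ = C:  0.0880·cos θ + -0.2974·sin θ = 0.0882
  γ=atan2(-0.2974,0.0880)=-1.2831;  ψ=arccos(0.2843)=1.2825;  θ1=γ+ψ≈-0.0006
φ2=120.0° → target in arm frame (0.0298, -0.1004)
  e−x'=0.1302;  (l²−L²−(e−x')²−y'²−z²)/2L = 0.0207
  √(A²+B²)=0.3246;  θ2 = -1.1582+1.5071 ≈ 0.3489
rotate P by −φ3: (-0.1018, 0.0244, -0.2974)
  A cos θ + B sin θ = C:  0.2618·cos θ + -0.2974·sin θ = -0.1899
  γ=atan2(-0.2974,0.2618)=-0.8489;  ψ=arccos(-0.4794)=2.0707;  θ3=γ+ψ≈1.2218

θ₁ = -0.0006, θ₂ = 0.3489, θ₃ = 1.2218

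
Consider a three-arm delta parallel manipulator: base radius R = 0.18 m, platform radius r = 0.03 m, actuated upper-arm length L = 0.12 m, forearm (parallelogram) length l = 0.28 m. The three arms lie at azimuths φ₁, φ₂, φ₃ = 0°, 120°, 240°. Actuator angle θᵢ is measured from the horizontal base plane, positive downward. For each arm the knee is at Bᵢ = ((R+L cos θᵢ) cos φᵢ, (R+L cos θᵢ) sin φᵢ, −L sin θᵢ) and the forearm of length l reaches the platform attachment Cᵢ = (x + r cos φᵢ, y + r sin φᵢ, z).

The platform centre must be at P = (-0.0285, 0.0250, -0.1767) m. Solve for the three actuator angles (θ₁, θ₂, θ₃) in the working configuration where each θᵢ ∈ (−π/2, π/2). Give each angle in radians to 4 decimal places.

θ₁ = 0.7857, θ₂ = 0.1744, θ₃ = 0.6109

arm 1 (φ=0.0°): x'=-0.0285, y'=0.0250
  A cos θ + B sin θ = C:  0.1785·cos θ + -0.1767·sin θ = 0.0012
  γ=atan2(-0.1767,0.1785)=-0.7803;  ψ=arccos(0.0048)=1.5660;  θ1=γ+ψ≈0.7857
rotate P by −φ2: (0.0359, 0.0122, -0.1767)
  A=0.1141, B=-0.1767, C=(l²−L²−A²−y'²−z²)/(2L)=0.0817
  √(A²+B²)=0.2103;  θ2 = -0.9974+1.1718 ≈ 0.1744
φ3=240.0° → target in arm frame (-0.0074, -0.0372)
  A cos θ + B sin θ = C:  0.1574·cos θ + -0.1767·sin θ = 0.0276
  γ=atan2(-0.1767,0.1574)=-0.8431;  ψ=arccos(0.1166)=1.4540;  θ3=γ+ψ≈0.6109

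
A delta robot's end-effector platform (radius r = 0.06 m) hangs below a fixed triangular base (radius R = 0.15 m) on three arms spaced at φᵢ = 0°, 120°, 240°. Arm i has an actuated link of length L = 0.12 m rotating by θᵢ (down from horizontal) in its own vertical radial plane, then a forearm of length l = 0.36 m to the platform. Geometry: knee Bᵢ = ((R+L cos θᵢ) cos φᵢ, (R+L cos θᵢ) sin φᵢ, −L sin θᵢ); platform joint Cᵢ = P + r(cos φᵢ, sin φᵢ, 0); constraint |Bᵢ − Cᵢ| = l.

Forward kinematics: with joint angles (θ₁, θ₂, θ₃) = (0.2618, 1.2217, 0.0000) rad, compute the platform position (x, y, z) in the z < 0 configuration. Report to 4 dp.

(0.0569, -0.1540, -0.3203)

arm 1 at φ=0.0°: ρ1 = 0.2059;  centre 1 = (0.2059, 0.0000, -0.0311)
φ2=120.0°: virtual centre (-0.0655, 0.1135, -0.1128), radius l
φ3=240.0°: virtual centre (-0.1050, -0.1819, 0.0000), radius l
subtract pairs → two planes through P
linear system: -0.5429x+0.2270y = -0.0135−-0.1634z; -0.6218x+-0.3637y = 0.0007−0.0621z
Cramer: x(z) = 0.0140-0.1339z;  y(z) = -0.0259+0.3997z
into |P−centre ₁|² = l²: 1.1777z² + 0.0928z + -0.0911 = 0;  Δ = 0.4379;  z = -0.3203 or 0.2416 → z<0 root = -0.3203
x = 0.0569, y = -0.1540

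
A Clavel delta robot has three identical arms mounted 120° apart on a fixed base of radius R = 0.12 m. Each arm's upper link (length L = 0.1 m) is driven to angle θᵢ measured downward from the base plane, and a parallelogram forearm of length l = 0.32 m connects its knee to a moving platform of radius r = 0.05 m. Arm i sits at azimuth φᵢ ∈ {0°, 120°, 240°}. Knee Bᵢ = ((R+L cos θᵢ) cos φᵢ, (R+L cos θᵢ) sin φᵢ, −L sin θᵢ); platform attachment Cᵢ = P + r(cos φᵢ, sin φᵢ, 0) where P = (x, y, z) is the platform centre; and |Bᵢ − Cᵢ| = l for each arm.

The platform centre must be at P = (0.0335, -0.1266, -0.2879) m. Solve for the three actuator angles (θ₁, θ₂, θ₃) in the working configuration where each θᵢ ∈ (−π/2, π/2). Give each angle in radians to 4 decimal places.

θ₁ = 0.2617, θ₂ = 1.0473, θ₃ = -0.0874

φ1=0.0° → target in arm frame (0.0335, -0.1266)
  A=0.0365, B=-0.2879, C=(l²−L²−A²−y'²−z²)/(2L)=-0.0392
  γ=atan2(-0.2879,0.0365)=-1.4447;  ψ=arccos(-0.1352)=1.7064;  θ1=γ+ψ≈0.2617
arm 2 (φ=120.0°): x'=-0.1264, y'=0.0343
  A=0.1964, B=-0.2879, C=(l²−L²−A²−y'²−z²)/(2L)=-0.1512
  γ=atan2(-0.2879,0.1964)=-0.9722;  ψ=arccos(-0.4337)=2.0194;  θ2=γ+ψ≈1.0473
φ3=240.0° → target in arm frame (0.0929, 0.0923)
  A=-0.0229, B=-0.2879, C=(l²−L²−A²−y'²−z²)/(2L)=0.0023
  γ=atan2(-0.2879,-0.0229)=-1.6501;  ψ=arccos(0.0081)=1.5627;  θ3=γ+ψ≈-0.0874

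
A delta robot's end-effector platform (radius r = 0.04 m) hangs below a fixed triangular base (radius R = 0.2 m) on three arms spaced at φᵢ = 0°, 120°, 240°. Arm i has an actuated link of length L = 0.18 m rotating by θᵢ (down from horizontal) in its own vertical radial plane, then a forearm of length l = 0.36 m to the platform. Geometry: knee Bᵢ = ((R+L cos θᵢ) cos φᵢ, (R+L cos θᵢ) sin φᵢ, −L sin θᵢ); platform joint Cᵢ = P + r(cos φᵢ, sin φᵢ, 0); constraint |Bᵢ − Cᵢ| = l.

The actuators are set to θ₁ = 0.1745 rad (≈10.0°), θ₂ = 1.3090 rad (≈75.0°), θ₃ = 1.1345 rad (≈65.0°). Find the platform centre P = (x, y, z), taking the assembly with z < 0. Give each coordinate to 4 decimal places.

(0.1446, -0.0272, -0.3341)

φ1=0.0°: virtual centre (0.3373, 0.0000, -0.0313), radius l
arm 2 at φ=120.0°: e+L cos θ2 = 0.2066;  S2 = (-0.1033, 0.1789, -0.1739)
S3 = (0.2361·cos240.0°, 0.2361·sin240.0°, -0.1631) = (-0.1180, -0.2044, -0.1631)
eliminate P² terms by subtracting sphere 1 from 2 and 3
linear system: -0.8811x+0.3578y = -0.0418−-0.2852z; -0.9106x+-0.4089y = -0.0324−-0.2638z
Cramer: x(z) = 0.0418-0.3075z;  y(z) = -0.0139+0.0398z
sphere 1 gives Az²+Bz+C=0 with A=1.0962, B=0.2431, C=-0.0411;  B²−4AC=0.2395;  roots -0.3341, 0.1123;  negative root z = -0.3341
x = 0.1446, y = -0.0272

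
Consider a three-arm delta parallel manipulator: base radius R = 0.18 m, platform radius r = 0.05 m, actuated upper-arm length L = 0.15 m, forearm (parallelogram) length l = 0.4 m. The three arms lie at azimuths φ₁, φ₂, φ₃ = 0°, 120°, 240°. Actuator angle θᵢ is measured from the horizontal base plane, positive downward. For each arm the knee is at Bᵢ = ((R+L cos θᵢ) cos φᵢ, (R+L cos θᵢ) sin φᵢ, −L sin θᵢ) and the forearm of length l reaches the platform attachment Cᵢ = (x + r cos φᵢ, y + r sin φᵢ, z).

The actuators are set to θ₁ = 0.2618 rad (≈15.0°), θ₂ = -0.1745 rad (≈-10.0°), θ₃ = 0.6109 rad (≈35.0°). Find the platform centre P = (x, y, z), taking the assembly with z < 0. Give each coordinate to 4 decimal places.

φ1=0.0°: virtual centre (0.2749, 0.0000, -0.0388), radius l
arm 2 at φ=120.0°: ρ2 = 0.2777;  O2 = (-0.1389, 0.2405, 0.0260)
φ3=240.0°: virtual centre (-0.1264, -0.2190, -0.0860), radius l
|O₂|²−|O₁|² = 0.0007;  |O₃|²−|O₁|² = -0.0057
[-0.8275 0.4810 0.1297]·P = 0.0007;  [-0.8026 -0.4380 -0.0944]·P = -0.0057
Cramer: x(z) = 0.0032+0.0152z;  y(z) = 0.0071-0.2435z
quadratic in z: (1.0595)z²+(0.0659)z+(-0.0847)=0, √Δ=0.6026 → z ∈ {-0.3155, 0.2533}; z = -0.3155 (taking z<0)
x = -0.0016, y = 0.0839

(-0.0016, 0.0839, -0.3155)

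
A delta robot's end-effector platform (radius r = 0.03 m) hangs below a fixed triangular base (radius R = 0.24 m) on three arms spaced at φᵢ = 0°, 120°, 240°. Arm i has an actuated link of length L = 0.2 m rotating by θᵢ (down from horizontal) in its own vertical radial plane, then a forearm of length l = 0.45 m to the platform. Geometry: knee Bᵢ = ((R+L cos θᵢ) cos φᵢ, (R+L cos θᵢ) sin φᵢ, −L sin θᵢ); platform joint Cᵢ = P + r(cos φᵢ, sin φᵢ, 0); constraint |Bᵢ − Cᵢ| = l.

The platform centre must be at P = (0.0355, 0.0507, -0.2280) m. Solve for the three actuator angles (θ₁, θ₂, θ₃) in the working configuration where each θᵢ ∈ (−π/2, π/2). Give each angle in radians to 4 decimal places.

θ₁ = -0.0874, θ₂ = -0.0004, θ₃ = 0.6110

φ1=0.0° → target in arm frame (0.0355, 0.0507)
  A cos θ + B sin θ = C:  0.1745·cos θ + -0.2280·sin θ = 0.1937
  γ=atan2(-0.2280,0.1745)=-0.9175;  ψ=arccos(0.6748)=0.8301;  θ1=γ+ψ≈-0.0874
rotate P by −φ2: (0.0262, -0.0561, -0.2280)
  A=0.1838, B=-0.2280, C=(l²−L²−A²−y'²−z²)/(2L)=0.1839
  γ=atan2(-0.2280,0.1838)=-0.8922;  ψ=arccos(0.6280)=0.8918;  θ2=γ+ψ≈-0.0004
rotate P by −φ3: (-0.0617, 0.0054, -0.2280)
  A cos θ + B sin θ = C:  0.2717·cos θ + -0.2280·sin θ = 0.0917
  γ=atan2(-0.2280,0.2717)=-0.6982;  ψ=arccos(0.2586)=1.3092;  θ3=γ+ψ≈0.6110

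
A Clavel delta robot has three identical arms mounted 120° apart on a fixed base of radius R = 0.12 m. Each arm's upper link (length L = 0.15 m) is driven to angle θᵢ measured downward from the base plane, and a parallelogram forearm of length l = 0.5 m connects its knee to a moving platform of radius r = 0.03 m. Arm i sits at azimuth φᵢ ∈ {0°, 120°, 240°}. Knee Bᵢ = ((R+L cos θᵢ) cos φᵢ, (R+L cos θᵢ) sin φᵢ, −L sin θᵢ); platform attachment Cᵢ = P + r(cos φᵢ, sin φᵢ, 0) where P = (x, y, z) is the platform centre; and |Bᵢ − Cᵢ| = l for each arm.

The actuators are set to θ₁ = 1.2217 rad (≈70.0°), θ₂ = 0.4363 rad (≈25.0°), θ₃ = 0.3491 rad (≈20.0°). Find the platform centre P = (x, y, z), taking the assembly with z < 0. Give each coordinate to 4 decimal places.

(-0.1970, -0.0154, -0.5088)

φ1=0.0°: virtual centre (0.1413, 0.0000, -0.1410), radius l
φ2=120.0°: virtual centre (-0.1130, 0.1957, -0.0634), radius l
O3 = (0.2310·cos240.0°, 0.2310·sin240.0°, -0.0513) = (-0.1155, -0.2000, -0.0513)
eliminate P² terms by subtracting sphere 1 from 2 and 3
[-0.5086 0.3914 0.1551]·P = 0.0152;  [-0.5136 -0.4000 0.1793]·P = 0.0161
Cramer: x(z) = -0.0307+0.3269z;  y(z) = -0.0009+0.0285z
quadratic in z: (1.1077)z²+(0.1694)z+(-0.2006)=0, √Δ=0.9578 → z ∈ {-0.5088, 0.3559}; z = -0.5088 (taking z<0)
x = -0.1970, y = -0.0154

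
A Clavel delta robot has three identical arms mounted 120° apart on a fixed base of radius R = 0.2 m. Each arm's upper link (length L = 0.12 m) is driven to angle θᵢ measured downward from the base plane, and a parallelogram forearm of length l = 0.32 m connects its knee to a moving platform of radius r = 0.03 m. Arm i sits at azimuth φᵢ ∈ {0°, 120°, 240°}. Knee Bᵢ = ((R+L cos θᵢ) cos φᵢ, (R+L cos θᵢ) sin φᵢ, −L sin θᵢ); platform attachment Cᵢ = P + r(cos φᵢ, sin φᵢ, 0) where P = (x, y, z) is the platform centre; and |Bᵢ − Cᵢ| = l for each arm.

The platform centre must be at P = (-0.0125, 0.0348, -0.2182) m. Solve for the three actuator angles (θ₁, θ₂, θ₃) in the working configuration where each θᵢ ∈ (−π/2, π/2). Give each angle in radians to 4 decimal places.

φ1=0.0° → target in arm frame (-0.0125, 0.0348)
  e−x'=0.1825;  (l²−L²−(e−x')²−y'²−z²)/2L = 0.0245
  γ=atan2(-0.2182,0.1825)=-0.8743;  ψ=arccos(0.0860)=1.4847;  θ1=γ+ψ≈0.6104
rotate P by −φ2: (0.0364, -0.0066, -0.2182)
  e−x'=0.1336;  (l²−L²−(e−x')²−y'²−z²)/2L = 0.0937
  θ2 = atan2(B,A) + arccos(C/0.2559) = 0.1744
φ3=240.0° → target in arm frame (-0.0239, -0.0282)
  A cos θ + B sin θ = C:  0.1939·cos θ + -0.2182·sin θ = 0.0083
  θ3 = atan2(B,A) + arccos(C/0.2919) = 0.6979

θ₁ = 0.6104, θ₂ = 0.1744, θ₃ = 0.6979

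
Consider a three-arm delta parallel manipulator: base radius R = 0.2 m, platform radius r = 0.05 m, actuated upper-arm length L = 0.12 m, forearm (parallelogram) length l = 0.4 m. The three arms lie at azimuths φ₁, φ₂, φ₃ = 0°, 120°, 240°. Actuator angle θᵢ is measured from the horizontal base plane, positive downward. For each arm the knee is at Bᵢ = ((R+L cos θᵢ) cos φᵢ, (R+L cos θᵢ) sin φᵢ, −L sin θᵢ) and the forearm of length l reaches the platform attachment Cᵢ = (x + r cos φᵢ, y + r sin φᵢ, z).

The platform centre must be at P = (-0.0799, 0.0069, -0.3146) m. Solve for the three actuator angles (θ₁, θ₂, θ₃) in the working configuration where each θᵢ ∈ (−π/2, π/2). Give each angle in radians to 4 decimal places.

θ₁ = 0.6982, θ₂ = -0.0874, θ₃ = -0.0005

rotate P by −φ1: (-0.0799, 0.0069, -0.3146)
  A cos θ + B sin θ = C:  0.2299·cos θ + -0.3146·sin θ = -0.0261
  γ=atan2(-0.3146,0.2299)=-0.9397;  ψ=arccos(-0.0671)=1.6379;  θ1=γ+ψ≈0.6982
rotate P by −φ2: (0.0459, 0.0657, -0.3146)
  A cos θ + B sin θ = C:  0.1041·cos θ + -0.3146·sin θ = 0.1311
  θ2 = atan2(B,A) + arccos(C/0.3314) = -0.0874
arm 3 (φ=240.0°): x'=0.0340, y'=-0.0726
  A cos θ + B sin θ = C:  0.1160·cos θ + -0.3146·sin θ = 0.1162
  γ=atan2(-0.3146,0.1160)=-1.2175;  ψ=arccos(0.3465)=1.2169;  θ3=γ+ψ≈-0.0005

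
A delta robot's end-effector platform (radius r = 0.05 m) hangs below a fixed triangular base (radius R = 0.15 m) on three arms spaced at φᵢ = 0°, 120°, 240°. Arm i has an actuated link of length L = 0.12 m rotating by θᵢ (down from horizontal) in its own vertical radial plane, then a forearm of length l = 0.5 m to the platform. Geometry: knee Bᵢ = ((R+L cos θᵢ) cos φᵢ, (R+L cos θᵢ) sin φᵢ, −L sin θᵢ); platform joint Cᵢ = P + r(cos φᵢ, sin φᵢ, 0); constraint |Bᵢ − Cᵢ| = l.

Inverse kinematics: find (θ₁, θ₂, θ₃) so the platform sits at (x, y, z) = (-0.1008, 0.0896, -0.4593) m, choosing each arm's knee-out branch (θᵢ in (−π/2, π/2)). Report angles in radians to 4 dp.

arm 1 (φ=0.0°): x'=-0.1008, y'=0.0896
  A cos θ + B sin θ = C:  0.2008·cos θ + -0.4593·sin θ = -0.0988
  θ1 = atan2(B,A) + arccos(C/0.5013) = 0.6105
φ2=120.0° → target in arm frame (0.1280, 0.0425)
  A=-0.0280, B=-0.4593, C=(l²−L²−A²−y'²−z²)/(2L)=0.0919
  γ=atan2(-0.4593,-0.0280)=-1.6317;  ψ=arccos(0.1997)=1.3697;  θ2=γ+ψ≈-0.2619
φ3=240.0° → target in arm frame (-0.0272, -0.1321)
  A=0.1272, B=-0.4593, C=(l²−L²−A²−y'²−z²)/(2L)=-0.0374
  γ=atan2(-0.4593,0.1272)=-1.3006;  ψ=arccos(-0.0785)=1.6494;  θ3=γ+ψ≈0.3488

θ₁ = 0.6105, θ₂ = -0.2619, θ₃ = 0.3488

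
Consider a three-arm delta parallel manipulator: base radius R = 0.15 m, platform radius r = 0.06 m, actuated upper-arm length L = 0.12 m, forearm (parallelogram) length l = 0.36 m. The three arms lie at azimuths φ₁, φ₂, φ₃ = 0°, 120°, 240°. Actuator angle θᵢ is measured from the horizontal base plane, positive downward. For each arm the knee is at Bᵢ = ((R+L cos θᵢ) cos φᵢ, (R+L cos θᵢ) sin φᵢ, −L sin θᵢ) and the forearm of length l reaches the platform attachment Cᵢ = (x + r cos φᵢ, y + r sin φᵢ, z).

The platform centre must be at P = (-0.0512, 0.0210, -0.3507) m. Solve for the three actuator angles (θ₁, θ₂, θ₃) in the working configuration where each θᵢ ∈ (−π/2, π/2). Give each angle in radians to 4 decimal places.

θ₁ = 0.6984, θ₂ = 0.2618, θ₃ = 0.4365

φ1=0.0° → target in arm frame (-0.0512, 0.0210)
  A=0.1412, B=-0.3507, C=(l²−L²−A²−y'²−z²)/(2L)=-0.1174
  γ=atan2(-0.3507,0.1412)=-1.1880;  ψ=arccos(-0.3105)=1.8865;  θ1=γ+ψ≈0.6984
arm 2 (φ=120.0°): x'=0.0438, y'=0.0338
  e−x'=0.0462;  (l²−L²−(e−x')²−y'²−z²)/2L = -0.0461
  θ2 = atan2(B,A) + arccos(C/0.3537) = 0.2618
φ3=240.0° → target in arm frame (0.0074, -0.0548)
  A cos θ + B sin θ = C:  0.0826·cos θ + -0.3507·sin θ = -0.0734
  θ3 = atan2(B,A) + arccos(C/0.3603) = 0.4365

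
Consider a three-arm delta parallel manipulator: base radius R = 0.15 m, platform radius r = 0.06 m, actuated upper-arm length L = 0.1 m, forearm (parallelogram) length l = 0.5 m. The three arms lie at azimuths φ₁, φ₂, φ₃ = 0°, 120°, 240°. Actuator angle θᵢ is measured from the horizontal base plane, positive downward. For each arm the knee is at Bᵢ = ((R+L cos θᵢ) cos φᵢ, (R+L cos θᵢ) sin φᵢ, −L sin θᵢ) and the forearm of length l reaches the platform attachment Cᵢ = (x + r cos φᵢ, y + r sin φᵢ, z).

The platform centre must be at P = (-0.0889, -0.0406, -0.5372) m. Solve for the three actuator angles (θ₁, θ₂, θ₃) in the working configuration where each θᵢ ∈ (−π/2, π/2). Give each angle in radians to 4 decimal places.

φ1=0.0° → target in arm frame (-0.0889, -0.0406)
  A=0.1789, B=-0.5372, C=(l²−L²−A²−y'²−z²)/(2L)=-0.4112
  √(A²+B²)=0.5662;  θ1 = -1.2493+2.3836 ≈ 1.1343
arm 2 (φ=120.0°): x'=0.0093, y'=0.0973
  e−x'=0.0807;  (l²−L²−(e−x')²−y'²−z²)/2L = -0.3228
  θ2 = atan2(B,A) + arccos(C/0.5432) = 0.7855
φ3=240.0° → target in arm frame (0.0796, -0.0567)
  e−x'=0.0104;  (l²−L²−(e−x')²−y'²−z²)/2L = -0.2595
  √(A²+B²)=0.5373;  θ3 = -1.5515+2.0749 ≈ 0.5234

θ₁ = 1.1343, θ₂ = 0.7855, θ₃ = 0.5234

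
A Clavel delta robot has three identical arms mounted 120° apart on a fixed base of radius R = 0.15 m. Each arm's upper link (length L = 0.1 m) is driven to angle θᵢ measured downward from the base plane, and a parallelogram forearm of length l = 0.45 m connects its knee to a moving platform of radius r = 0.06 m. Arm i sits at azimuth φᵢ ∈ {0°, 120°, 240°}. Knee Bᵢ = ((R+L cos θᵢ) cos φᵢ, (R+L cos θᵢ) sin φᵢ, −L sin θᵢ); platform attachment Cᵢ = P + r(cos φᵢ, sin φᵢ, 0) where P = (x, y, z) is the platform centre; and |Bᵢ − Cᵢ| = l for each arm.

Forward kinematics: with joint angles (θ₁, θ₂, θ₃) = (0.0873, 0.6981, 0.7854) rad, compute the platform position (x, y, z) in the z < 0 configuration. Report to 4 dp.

(0.1063, 0.0132, -0.4507)

arm 1 at φ=0.0°: e+L cos θ1 = 0.1896;  O1 = (0.1896, 0.0000, -0.0087)
φ2=120.0°: virtual centre (-0.0833, 0.1443, -0.0643), radius l
φ3=240.0°: virtual centre (-0.0804, -0.1392, -0.0707), radius l
subtract pairs → two planes through P
plane₁₂: -0.5458x+0.2886y+-0.1111z = -0.0041
det = 0.3078;  x = 0.0086+-0.2168z,  y = 0.0020+-0.0250z
quadratic in z: (1.0476)z²+(0.0958)z+(-0.1697)=0, √Δ=0.8486 → z ∈ {-0.4507, 0.3593}; z = -0.4507 (taking z<0)
x = 0.1063, y = 0.0132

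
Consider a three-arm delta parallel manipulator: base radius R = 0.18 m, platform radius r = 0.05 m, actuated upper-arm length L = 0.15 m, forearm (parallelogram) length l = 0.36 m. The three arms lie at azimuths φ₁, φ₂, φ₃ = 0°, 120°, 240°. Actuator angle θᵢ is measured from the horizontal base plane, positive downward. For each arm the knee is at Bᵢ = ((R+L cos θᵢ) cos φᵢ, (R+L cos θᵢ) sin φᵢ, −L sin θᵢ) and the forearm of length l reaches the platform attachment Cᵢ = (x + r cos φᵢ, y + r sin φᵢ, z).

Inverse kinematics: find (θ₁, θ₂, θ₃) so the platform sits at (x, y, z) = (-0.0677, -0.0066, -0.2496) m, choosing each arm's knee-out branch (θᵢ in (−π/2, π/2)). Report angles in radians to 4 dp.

φ1=0.0° → target in arm frame (-0.0677, -0.0066)
  A cos θ + B sin θ = C:  0.1977·cos θ + -0.2496·sin θ = 0.0189
  γ=atan2(-0.2496,0.1977)=-0.9009;  ψ=arccos(0.0594)=1.5114;  θ1=γ+ψ≈0.6105
arm 2 (φ=120.0°): x'=0.0281, y'=0.0619
  e−x'=0.1019;  (l²−L²−(e−x')²−y'²−z²)/2L = 0.1020
  √(A²+B²)=0.2696;  θ2 = -1.1833+1.1829 ≈ -0.0004
rotate P by −φ3: (0.0396, -0.0553, -0.2496)
  A cos θ + B sin θ = C:  0.0904·cos θ + -0.2496·sin θ = 0.1119
  θ3 = atan2(B,A) + arccos(C/0.2655) = -0.0874

θ₁ = 0.6105, θ₂ = -0.0004, θ₃ = -0.0874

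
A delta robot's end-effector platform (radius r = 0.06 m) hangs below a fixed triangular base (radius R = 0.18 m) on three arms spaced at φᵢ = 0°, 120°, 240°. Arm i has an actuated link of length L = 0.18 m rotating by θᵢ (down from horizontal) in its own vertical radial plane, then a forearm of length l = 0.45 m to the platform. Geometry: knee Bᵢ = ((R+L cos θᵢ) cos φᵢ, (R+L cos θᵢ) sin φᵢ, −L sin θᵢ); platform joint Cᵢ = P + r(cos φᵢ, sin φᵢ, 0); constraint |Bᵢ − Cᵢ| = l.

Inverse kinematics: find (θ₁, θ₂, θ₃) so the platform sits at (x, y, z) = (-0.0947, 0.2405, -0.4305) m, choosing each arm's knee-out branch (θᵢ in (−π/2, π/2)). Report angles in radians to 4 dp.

arm 1 (φ=0.0°): x'=-0.0947, y'=0.2405
  e−x'=0.2147;  (l²−L²−(e−x')²−y'²−z²)/2L = -0.3310
  θ1 = atan2(B,A) + arccos(C/0.4811) = 1.2215
arm 2 (φ=120.0°): x'=0.2556, y'=-0.0382
  e−x'=-0.1356;  (l²−L²−(e−x')²−y'²−z²)/2L = -0.0975
  θ2 = atan2(B,A) + arccos(C/0.4514) = -0.0876
rotate P by −φ3: (-0.1609, -0.2023, -0.4305)
  A cos θ + B sin θ = C:  0.2809·cos θ + -0.4305·sin θ = -0.3752
  θ3 = atan2(B,A) + arccos(C/0.5141) = 1.3962

θ₁ = 1.2215, θ₂ = -0.0876, θ₃ = 1.3962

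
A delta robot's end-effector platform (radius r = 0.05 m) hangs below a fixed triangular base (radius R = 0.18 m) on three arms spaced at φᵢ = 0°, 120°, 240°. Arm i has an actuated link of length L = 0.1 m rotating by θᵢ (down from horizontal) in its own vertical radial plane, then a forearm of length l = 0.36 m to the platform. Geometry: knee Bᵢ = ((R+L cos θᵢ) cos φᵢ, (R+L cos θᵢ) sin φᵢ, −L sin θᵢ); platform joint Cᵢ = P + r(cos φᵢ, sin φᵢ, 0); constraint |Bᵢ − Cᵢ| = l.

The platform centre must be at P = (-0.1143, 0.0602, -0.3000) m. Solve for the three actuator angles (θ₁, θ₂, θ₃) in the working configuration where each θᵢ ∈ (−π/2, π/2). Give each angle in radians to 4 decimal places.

θ₁ = 1.1341, θ₂ = -0.3493, θ₃ = 0.4361

φ1=0.0° → target in arm frame (-0.1143, 0.0602)
  e−x'=0.2443;  (l²−L²−(e−x')²−y'²−z²)/2L = -0.1685
  √(A²+B²)=0.3869;  θ1 = -0.8874+2.0215 ≈ 1.1341
φ2=120.0° → target in arm frame (0.1093, 0.0689)
  A cos θ + B sin θ = C:  0.0207·cos θ + -0.3000·sin θ = 0.1221
  √(A²+B²)=0.3007;  θ2 = -1.5019+1.1526 ≈ -0.3493
rotate P by −φ3: (0.0050, -0.1291, -0.3000)
  A=0.1250, B=-0.3000, C=(l²−L²−A²−y'²−z²)/(2L)=-0.0134
  γ=atan2(-0.3000,0.1250)=-1.1760;  ψ=arccos(-0.0413)=1.6121;  θ3=γ+ψ≈0.4361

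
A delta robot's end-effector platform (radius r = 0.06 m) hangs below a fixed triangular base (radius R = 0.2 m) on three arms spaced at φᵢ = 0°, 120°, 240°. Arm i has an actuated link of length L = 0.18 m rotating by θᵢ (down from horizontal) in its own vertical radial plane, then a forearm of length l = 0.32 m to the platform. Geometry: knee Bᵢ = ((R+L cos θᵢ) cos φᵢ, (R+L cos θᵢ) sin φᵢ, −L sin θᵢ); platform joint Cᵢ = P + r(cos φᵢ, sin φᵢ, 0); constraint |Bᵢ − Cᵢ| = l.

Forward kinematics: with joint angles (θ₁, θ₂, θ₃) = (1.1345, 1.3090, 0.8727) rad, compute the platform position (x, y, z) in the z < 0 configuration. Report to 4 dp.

φ1=0.0°: virtual centre (0.2161, 0.0000, -0.1631), radius l
arm 2 at φ=120.0°: e+L cos θ2 = 0.1866;  O2 = (-0.0933, 0.1616, -0.1739)
O3 = (0.2557·cos240.0°, 0.2557·sin240.0°, -0.1379) = (-0.1278, -0.2214, -0.1379)
|O₂|²−|O₁|² = -0.0083;  |O₃|²−|O₁|² = 0.0111
[-0.6187 0.3232 -0.0215]·P = -0.0083;  [-0.6878 -0.4429 0.0505]·P = 0.0111
det = 0.4963;  x = 0.0001+0.0137z,  y = -0.0253+0.0927z
quadratic in z: (1.0088)z²+(0.3157)z+(-0.0285)=0, √Δ=0.4634 → z ∈ {-0.3861, 0.0732}; z = -0.3861 (taking z<0)
x = -0.0052, y = -0.0611

(-0.0052, -0.0611, -0.3861)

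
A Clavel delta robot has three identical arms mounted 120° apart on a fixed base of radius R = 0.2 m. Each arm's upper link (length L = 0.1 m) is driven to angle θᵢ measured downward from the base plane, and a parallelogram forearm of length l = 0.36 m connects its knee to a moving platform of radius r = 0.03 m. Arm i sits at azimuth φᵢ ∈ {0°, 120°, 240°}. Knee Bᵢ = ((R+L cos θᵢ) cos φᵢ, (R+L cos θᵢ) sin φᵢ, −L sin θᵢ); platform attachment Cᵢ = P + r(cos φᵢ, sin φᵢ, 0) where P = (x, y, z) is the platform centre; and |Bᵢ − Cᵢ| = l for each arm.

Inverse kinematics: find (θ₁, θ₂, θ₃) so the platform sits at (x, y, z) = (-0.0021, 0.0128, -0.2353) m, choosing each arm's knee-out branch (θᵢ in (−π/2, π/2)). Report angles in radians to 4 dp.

θ₁ = -0.0007, θ₂ = -0.1752, θ₃ = 0.0876

arm 1 (φ=0.0°): x'=-0.0021, y'=0.0128
  A=0.1721, B=-0.2353, C=(l²−L²−A²−y'²−z²)/(2L)=0.1723
  θ1 = atan2(B,A) + arccos(C/0.2915) = -0.0007
φ2=120.0° → target in arm frame (0.0121, -0.0046)
  e−x'=0.1579;  (l²−L²−(e−x')²−y'²−z²)/2L = 0.1965
  γ=atan2(-0.2353,0.1579)=-0.9799;  ψ=arccos(0.6933)=0.8047;  θ2=γ+ψ≈-0.1752
φ3=240.0° → target in arm frame (-0.0100, -0.0082)
  A cos θ + B sin θ = C:  0.1800·cos θ + -0.2353·sin θ = 0.1588
  √(A²+B²)=0.2963;  θ3 = -0.9177+1.0052 ≈ 0.0876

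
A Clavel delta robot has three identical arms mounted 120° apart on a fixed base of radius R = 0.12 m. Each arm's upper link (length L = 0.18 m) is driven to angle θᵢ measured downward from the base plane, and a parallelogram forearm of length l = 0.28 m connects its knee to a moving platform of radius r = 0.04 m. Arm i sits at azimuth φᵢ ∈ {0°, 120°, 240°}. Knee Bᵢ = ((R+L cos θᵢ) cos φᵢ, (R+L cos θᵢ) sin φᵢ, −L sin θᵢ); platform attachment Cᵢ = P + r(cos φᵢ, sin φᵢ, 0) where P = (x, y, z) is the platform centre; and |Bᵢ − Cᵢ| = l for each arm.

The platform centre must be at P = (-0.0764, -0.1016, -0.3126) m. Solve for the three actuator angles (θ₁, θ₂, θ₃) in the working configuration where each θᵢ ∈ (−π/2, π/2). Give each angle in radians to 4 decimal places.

θ₁ = 1.2218, θ₂ = 1.1344, θ₃ = 0.3488

rotate P by −φ1: (-0.0764, -0.1016, -0.3126)
  A cos θ + B sin θ = C:  0.1564·cos θ + -0.3126·sin θ = -0.2403
  θ1 = atan2(B,A) + arccos(C/0.3495) = 1.2218
rotate P by −φ2: (-0.0498, 0.1170, -0.3126)
  A cos θ + B sin θ = C:  0.1298·cos θ + -0.3126·sin θ = -0.2285
  √(A²+B²)=0.3385;  θ2 = -1.1773+2.3117 ≈ 1.1344
arm 3 (φ=240.0°): x'=0.1262, y'=-0.0154
  e−x'=-0.0462;  (l²−L²−(e−x')²−y'²−z²)/2L = -0.1502
  γ=atan2(-0.3126,-0.0462)=-1.7175;  ψ=arccos(-0.4755)=2.0663;  θ3=γ+ψ≈0.3488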